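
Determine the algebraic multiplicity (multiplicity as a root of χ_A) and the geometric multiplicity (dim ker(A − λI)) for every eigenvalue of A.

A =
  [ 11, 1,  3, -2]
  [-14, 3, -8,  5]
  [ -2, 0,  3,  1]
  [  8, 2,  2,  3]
λ = 5: alg = 4, geom = 2

Step 1 — factor the characteristic polynomial to read off the algebraic multiplicities:
  χ_A(x) = (x - 5)^4

Step 2 — compute geometric multiplicities via the rank-nullity identity g(λ) = n − rank(A − λI):
  rank(A − (5)·I) = 2, so dim ker(A − (5)·I) = n − 2 = 2

Summary:
  λ = 5: algebraic multiplicity = 4, geometric multiplicity = 2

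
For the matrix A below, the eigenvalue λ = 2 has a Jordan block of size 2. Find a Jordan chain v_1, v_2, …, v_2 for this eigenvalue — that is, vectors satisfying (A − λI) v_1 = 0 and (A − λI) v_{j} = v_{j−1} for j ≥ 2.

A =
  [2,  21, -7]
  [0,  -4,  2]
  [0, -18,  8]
A Jordan chain for λ = 2 of length 2:
v_1 = (21, -6, -18)ᵀ
v_2 = (0, 1, 0)ᵀ

Let N = A − (2)·I. We want v_2 with N^2 v_2 = 0 but N^1 v_2 ≠ 0; then v_{j-1} := N · v_j for j = 2, …, 2.

Pick v_2 = (0, 1, 0)ᵀ.
Then v_1 = N · v_2 = (21, -6, -18)ᵀ.

Sanity check: (A − (2)·I) v_1 = (0, 0, 0)ᵀ = 0. ✓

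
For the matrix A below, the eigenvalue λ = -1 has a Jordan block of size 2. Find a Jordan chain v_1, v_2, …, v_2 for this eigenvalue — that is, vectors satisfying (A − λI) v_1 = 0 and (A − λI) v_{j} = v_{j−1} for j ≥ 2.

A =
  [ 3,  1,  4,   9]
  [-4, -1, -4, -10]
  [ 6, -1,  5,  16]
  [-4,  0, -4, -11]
A Jordan chain for λ = -1 of length 2:
v_1 = (4, -4, 6, -4)ᵀ
v_2 = (1, 0, 0, 0)ᵀ

Let N = A − (-1)·I. We want v_2 with N^2 v_2 = 0 but N^1 v_2 ≠ 0; then v_{j-1} := N · v_j for j = 2, …, 2.

Pick v_2 = (1, 0, 0, 0)ᵀ.
Then v_1 = N · v_2 = (4, -4, 6, -4)ᵀ.

Sanity check: (A − (-1)·I) v_1 = (0, 0, 0, 0)ᵀ = 0. ✓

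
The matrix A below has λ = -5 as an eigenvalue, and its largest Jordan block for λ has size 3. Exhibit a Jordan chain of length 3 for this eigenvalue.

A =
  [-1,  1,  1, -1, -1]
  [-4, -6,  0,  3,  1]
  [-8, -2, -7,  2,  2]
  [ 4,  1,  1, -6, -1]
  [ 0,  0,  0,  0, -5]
A Jordan chain for λ = -5 of length 3:
v_1 = (1, -1, -2, 1, 0)ᵀ
v_2 = (1, 0, -2, 1, 0)ᵀ
v_3 = (0, 0, 1, 0, 0)ᵀ

Let N = A − (-5)·I. We want v_3 with N^3 v_3 = 0 but N^2 v_3 ≠ 0; then v_{j-1} := N · v_j for j = 3, …, 2.

Pick v_3 = (0, 0, 1, 0, 0)ᵀ.
Then v_2 = N · v_3 = (1, 0, -2, 1, 0)ᵀ.
Then v_1 = N · v_2 = (1, -1, -2, 1, 0)ᵀ.

Sanity check: (A − (-5)·I) v_1 = (0, 0, 0, 0, 0)ᵀ = 0. ✓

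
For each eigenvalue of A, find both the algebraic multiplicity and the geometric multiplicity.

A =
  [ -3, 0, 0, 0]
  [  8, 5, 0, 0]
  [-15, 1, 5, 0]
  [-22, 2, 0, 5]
λ = -3: alg = 1, geom = 1; λ = 5: alg = 3, geom = 2

Step 1 — factor the characteristic polynomial to read off the algebraic multiplicities:
  χ_A(x) = (x - 5)^3*(x + 3)

Step 2 — compute geometric multiplicities via the rank-nullity identity g(λ) = n − rank(A − λI):
  rank(A − (-3)·I) = 3, so dim ker(A − (-3)·I) = n − 3 = 1
  rank(A − (5)·I) = 2, so dim ker(A − (5)·I) = n − 2 = 2

Summary:
  λ = -3: algebraic multiplicity = 1, geometric multiplicity = 1
  λ = 5: algebraic multiplicity = 3, geometric multiplicity = 2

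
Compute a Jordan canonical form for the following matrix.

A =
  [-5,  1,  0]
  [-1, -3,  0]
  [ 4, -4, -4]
J_2(-4) ⊕ J_1(-4)

The characteristic polynomial is
  det(x·I − A) = x^3 + 12*x^2 + 48*x + 64 = (x + 4)^3

Eigenvalues and multiplicities (the geometric multiplicity of λ is n − rank(A − λI), which equals the number of Jordan blocks for λ):
  λ = -4: algebraic multiplicity = 3, geometric multiplicity = 2

Determining the block sizes for each eigenvalue:
  λ = -4: 2 blocks summing to 3 forces exactly one block of size 2 and the rest size 1 → block sizes [2, 1]

Assembling the blocks gives a Jordan form
J =
  [-4,  1,  0]
  [ 0, -4,  0]
  [ 0,  0, -4]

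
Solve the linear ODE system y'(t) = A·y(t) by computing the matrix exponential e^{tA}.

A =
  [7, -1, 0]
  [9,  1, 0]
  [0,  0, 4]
e^{tA} =
  [3*t*exp(4*t) + exp(4*t), -t*exp(4*t), 0]
  [9*t*exp(4*t), -3*t*exp(4*t) + exp(4*t), 0]
  [0, 0, exp(4*t)]

Strategy: write A = P · J · P⁻¹ where J is a Jordan canonical form, so e^{tA} = P · e^{tJ} · P⁻¹, and e^{tJ} can be computed block-by-block.

A has Jordan form
J =
  [4, 1, 0]
  [0, 4, 0]
  [0, 0, 4]
(up to reordering of blocks).

Per-block formulas:
  For a 2×2 Jordan block J_2(4): exp(t · J_2(4)) = e^(4t)·(I + t·N), where N is the 2×2 nilpotent shift.
  For a 1×1 block at λ = 4: exp(t · [4]) = [e^(4t)].

After assembling e^{tJ} and conjugating by P, we get:

e^{tA} =
  [3*t*exp(4*t) + exp(4*t), -t*exp(4*t), 0]
  [9*t*exp(4*t), -3*t*exp(4*t) + exp(4*t), 0]
  [0, 0, exp(4*t)]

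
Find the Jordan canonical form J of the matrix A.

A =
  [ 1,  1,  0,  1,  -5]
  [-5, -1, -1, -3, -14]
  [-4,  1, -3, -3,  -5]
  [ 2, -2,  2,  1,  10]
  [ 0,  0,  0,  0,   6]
J_3(-1) ⊕ J_1(1) ⊕ J_1(6)

The characteristic polynomial is
  det(x·I − A) = x^5 - 4*x^4 - 12*x^3 - 2*x^2 + 11*x + 6 = (x - 6)*(x - 1)*(x + 1)^3

Eigenvalues and multiplicities (the geometric multiplicity of λ is n − rank(A − λI), which equals the number of Jordan blocks for λ):
  λ = -1: algebraic multiplicity = 3, geometric multiplicity = 1
  λ = 1: algebraic multiplicity = 1, geometric multiplicity = 1
  λ = 6: algebraic multiplicity = 1, geometric multiplicity = 1

Determining the block sizes for each eigenvalue:
  λ = -1: one block (gm = 1), so the single block has size am = 3 → block sizes [3]
  λ = 1: one block (gm = 1), so the single block has size am = 1 → block sizes [1]
  λ = 6: one block (gm = 1), so the single block has size am = 1 → block sizes [1]

Assembling the blocks gives a Jordan form
J =
  [-1,  1,  0, 0, 0]
  [ 0, -1,  1, 0, 0]
  [ 0,  0, -1, 0, 0]
  [ 0,  0,  0, 1, 0]
  [ 0,  0,  0, 0, 6]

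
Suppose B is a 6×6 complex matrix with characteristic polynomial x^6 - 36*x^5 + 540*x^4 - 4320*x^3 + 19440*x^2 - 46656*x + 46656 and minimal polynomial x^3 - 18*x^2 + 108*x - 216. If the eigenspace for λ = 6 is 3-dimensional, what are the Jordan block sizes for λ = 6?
Block sizes for λ = 6: [3, 2, 1]

Step 1 — from the characteristic polynomial, algebraic multiplicity of λ = 6 is 6. From dim ker(B − (6)·I) = 3, there are exactly 3 Jordan blocks for λ = 6.
Step 2 — from the minimal polynomial, the factor (x − 6)^3 tells us the largest block for λ = 6 has size 3.
Step 3 — with total size 6, 3 blocks, and largest block 3, the block sizes (in nonincreasing order) are [3, 2, 1].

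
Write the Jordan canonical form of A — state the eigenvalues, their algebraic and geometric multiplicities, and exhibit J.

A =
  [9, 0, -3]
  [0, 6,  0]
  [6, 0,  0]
J_1(3) ⊕ J_1(6) ⊕ J_1(6)

The characteristic polynomial is
  det(x·I − A) = x^3 - 15*x^2 + 72*x - 108 = (x - 6)^2*(x - 3)

Eigenvalues and multiplicities (the geometric multiplicity of λ is n − rank(A − λI), which equals the number of Jordan blocks for λ):
  λ = 3: algebraic multiplicity = 1, geometric multiplicity = 1
  λ = 6: algebraic multiplicity = 2, geometric multiplicity = 2

Determining the block sizes for each eigenvalue:
  λ = 3: one block (gm = 1), so the single block has size am = 1 → block sizes [1]
  λ = 6: gm = am = 2, so every block has size 1 → block sizes [1, 1]

Assembling the blocks gives a Jordan form
J =
  [3, 0, 0]
  [0, 6, 0]
  [0, 0, 6]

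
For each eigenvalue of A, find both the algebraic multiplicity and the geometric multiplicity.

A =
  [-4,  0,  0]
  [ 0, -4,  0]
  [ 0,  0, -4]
λ = -4: alg = 3, geom = 3

Step 1 — factor the characteristic polynomial to read off the algebraic multiplicities:
  χ_A(x) = (x + 4)^3

Step 2 — compute geometric multiplicities via the rank-nullity identity g(λ) = n − rank(A − λI):
  rank(A − (-4)·I) = 0, so dim ker(A − (-4)·I) = n − 0 = 3

Summary:
  λ = -4: algebraic multiplicity = 3, geometric multiplicity = 3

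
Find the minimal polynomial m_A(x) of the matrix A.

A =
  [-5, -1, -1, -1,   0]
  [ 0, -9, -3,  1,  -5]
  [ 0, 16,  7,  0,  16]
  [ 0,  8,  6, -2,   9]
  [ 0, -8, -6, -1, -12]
x^5 + 21*x^4 + 174*x^3 + 710*x^2 + 1425*x + 1125

The characteristic polynomial is χ_A(x) = (x + 3)^2*(x + 5)^3, so the eigenvalues are known. The minimal polynomial is
  m_A(x) = Π_λ (x − λ)^{k_λ}
where k_λ is the size of the *largest* Jordan block for λ (equivalently, the smallest k with (A − λI)^k v = 0 for every generalised eigenvector v of λ).

  λ = -5: largest Jordan block has size 3, contributing (x + 5)^3
  λ = -3: largest Jordan block has size 2, contributing (x + 3)^2

So m_A(x) = (x + 3)^2*(x + 5)^3 = x^5 + 21*x^4 + 174*x^3 + 710*x^2 + 1425*x + 1125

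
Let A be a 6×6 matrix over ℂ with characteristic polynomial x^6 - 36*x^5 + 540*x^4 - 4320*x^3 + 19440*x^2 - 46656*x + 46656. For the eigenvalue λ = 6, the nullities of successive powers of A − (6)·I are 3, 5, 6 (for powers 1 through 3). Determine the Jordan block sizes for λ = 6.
Block sizes for λ = 6: [3, 2, 1]

From the dimensions of kernels of powers, the number of Jordan blocks of size at least j is d_j − d_{j−1} where d_j = dim ker(N^j) (with d_0 = 0). Computing the differences gives [3, 2, 1].
The number of blocks of size exactly k is (#blocks of size ≥ k) − (#blocks of size ≥ k + 1), so the partition is: 1 block(s) of size 1, 1 block(s) of size 2, 1 block(s) of size 3.
In nonincreasing order the block sizes are [3, 2, 1].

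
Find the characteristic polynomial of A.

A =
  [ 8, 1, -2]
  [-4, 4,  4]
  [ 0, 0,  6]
x^3 - 18*x^2 + 108*x - 216

Expanding det(x·I − A) (e.g. by cofactor expansion or by noting that A is similar to its Jordan form J, which has the same characteristic polynomial as A) gives
  χ_A(x) = x^3 - 18*x^2 + 108*x - 216
which factors as (x - 6)^3. The eigenvalues (with algebraic multiplicities) are λ = 6 with multiplicity 3.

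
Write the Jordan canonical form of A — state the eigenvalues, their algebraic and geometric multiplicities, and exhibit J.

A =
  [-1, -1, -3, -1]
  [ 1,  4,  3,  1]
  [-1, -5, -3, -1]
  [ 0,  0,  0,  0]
J_3(0) ⊕ J_1(0)

The characteristic polynomial is
  det(x·I − A) = x^4

Eigenvalues and multiplicities (the geometric multiplicity of λ is n − rank(A − λI), which equals the number of Jordan blocks for λ):
  λ = 0: algebraic multiplicity = 4, geometric multiplicity = 2

Determining the block sizes for each eigenvalue:
  λ = 0: with am = 4 and gm = 2, the partition is not yet determined (e.g. several partitions of 4 into 2 parts exist). Let N = A − (0)·I. Computing rank(N^1) = 2, rank(N^2) = 1, rank(N^3) = 0; the number of blocks of size ≥ j is rank(N^{j−1}) − rank(N^j), giving [2, 1, 1]. So we have 1 block(s) of size 3, 1 block(s) of size 1 → block sizes [3, 1]

Assembling the blocks gives a Jordan form
J =
  [0, 1, 0, 0]
  [0, 0, 1, 0]
  [0, 0, 0, 0]
  [0, 0, 0, 0]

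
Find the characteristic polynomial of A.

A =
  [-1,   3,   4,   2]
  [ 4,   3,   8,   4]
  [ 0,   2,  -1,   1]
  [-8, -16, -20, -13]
x^4 + 12*x^3 + 54*x^2 + 108*x + 81

Expanding det(x·I − A) (e.g. by cofactor expansion or by noting that A is similar to its Jordan form J, which has the same characteristic polynomial as A) gives
  χ_A(x) = x^4 + 12*x^3 + 54*x^2 + 108*x + 81
which factors as (x + 3)^4. The eigenvalues (with algebraic multiplicities) are λ = -3 with multiplicity 4.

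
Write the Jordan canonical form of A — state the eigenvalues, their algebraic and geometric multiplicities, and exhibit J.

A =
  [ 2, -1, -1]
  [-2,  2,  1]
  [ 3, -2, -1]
J_3(1)

The characteristic polynomial is
  det(x·I − A) = x^3 - 3*x^2 + 3*x - 1 = (x - 1)^3

Eigenvalues and multiplicities (the geometric multiplicity of λ is n − rank(A − λI), which equals the number of Jordan blocks for λ):
  λ = 1: algebraic multiplicity = 3, geometric multiplicity = 1

Determining the block sizes for each eigenvalue:
  λ = 1: one block (gm = 1), so the single block has size am = 3 → block sizes [3]

Assembling the blocks gives a Jordan form
J =
  [1, 1, 0]
  [0, 1, 1]
  [0, 0, 1]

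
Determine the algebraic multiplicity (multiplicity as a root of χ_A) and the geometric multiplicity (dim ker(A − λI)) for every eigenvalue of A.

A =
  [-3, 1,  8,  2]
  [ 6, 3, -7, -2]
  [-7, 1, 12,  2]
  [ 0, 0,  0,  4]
λ = 4: alg = 4, geom = 2

Step 1 — factor the characteristic polynomial to read off the algebraic multiplicities:
  χ_A(x) = (x - 4)^4

Step 2 — compute geometric multiplicities via the rank-nullity identity g(λ) = n − rank(A − λI):
  rank(A − (4)·I) = 2, so dim ker(A − (4)·I) = n − 2 = 2

Summary:
  λ = 4: algebraic multiplicity = 4, geometric multiplicity = 2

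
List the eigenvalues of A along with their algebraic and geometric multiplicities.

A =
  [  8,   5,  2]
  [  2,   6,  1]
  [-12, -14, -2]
λ = 4: alg = 3, geom = 1

Step 1 — factor the characteristic polynomial to read off the algebraic multiplicities:
  χ_A(x) = (x - 4)^3

Step 2 — compute geometric multiplicities via the rank-nullity identity g(λ) = n − rank(A − λI):
  rank(A − (4)·I) = 2, so dim ker(A − (4)·I) = n − 2 = 1

Summary:
  λ = 4: algebraic multiplicity = 3, geometric multiplicity = 1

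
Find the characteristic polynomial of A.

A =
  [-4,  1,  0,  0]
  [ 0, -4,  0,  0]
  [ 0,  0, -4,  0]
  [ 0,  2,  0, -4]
x^4 + 16*x^3 + 96*x^2 + 256*x + 256

Expanding det(x·I − A) (e.g. by cofactor expansion or by noting that A is similar to its Jordan form J, which has the same characteristic polynomial as A) gives
  χ_A(x) = x^4 + 16*x^3 + 96*x^2 + 256*x + 256
which factors as (x + 4)^4. The eigenvalues (with algebraic multiplicities) are λ = -4 with multiplicity 4.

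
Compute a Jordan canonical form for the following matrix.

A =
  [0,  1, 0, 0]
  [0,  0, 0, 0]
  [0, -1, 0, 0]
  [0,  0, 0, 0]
J_2(0) ⊕ J_1(0) ⊕ J_1(0)

The characteristic polynomial is
  det(x·I − A) = x^4

Eigenvalues and multiplicities (the geometric multiplicity of λ is n − rank(A − λI), which equals the number of Jordan blocks for λ):
  λ = 0: algebraic multiplicity = 4, geometric multiplicity = 3

Determining the block sizes for each eigenvalue:
  λ = 0: 3 blocks summing to 4 forces exactly one block of size 2 and the rest size 1 → block sizes [2, 1, 1]

Assembling the blocks gives a Jordan form
J =
  [0, 1, 0, 0]
  [0, 0, 0, 0]
  [0, 0, 0, 0]
  [0, 0, 0, 0]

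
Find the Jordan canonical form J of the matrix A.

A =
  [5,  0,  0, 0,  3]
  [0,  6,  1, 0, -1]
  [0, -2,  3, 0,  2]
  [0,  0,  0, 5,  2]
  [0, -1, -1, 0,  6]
J_3(5) ⊕ J_1(5) ⊕ J_1(5)

The characteristic polynomial is
  det(x·I − A) = x^5 - 25*x^4 + 250*x^3 - 1250*x^2 + 3125*x - 3125 = (x - 5)^5

Eigenvalues and multiplicities (the geometric multiplicity of λ is n − rank(A − λI), which equals the number of Jordan blocks for λ):
  λ = 5: algebraic multiplicity = 5, geometric multiplicity = 3

Determining the block sizes for each eigenvalue:
  λ = 5: with am = 5 and gm = 3, the partition is not yet determined (e.g. several partitions of 5 into 3 parts exist). Let N = A − (5)·I. Computing rank(N^1) = 2, rank(N^2) = 1, rank(N^3) = 0; the number of blocks of size ≥ j is rank(N^{j−1}) − rank(N^j), giving [3, 1, 1]. So we have 1 block(s) of size 3, 2 block(s) of size 1 → block sizes [3, 1, 1]

Assembling the blocks gives a Jordan form
J =
  [5, 1, 0, 0, 0]
  [0, 5, 1, 0, 0]
  [0, 0, 5, 0, 0]
  [0, 0, 0, 5, 0]
  [0, 0, 0, 0, 5]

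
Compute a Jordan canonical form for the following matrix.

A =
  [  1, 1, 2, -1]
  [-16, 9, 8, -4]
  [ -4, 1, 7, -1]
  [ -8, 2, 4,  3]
J_2(5) ⊕ J_1(5) ⊕ J_1(5)

The characteristic polynomial is
  det(x·I − A) = x^4 - 20*x^3 + 150*x^2 - 500*x + 625 = (x - 5)^4

Eigenvalues and multiplicities (the geometric multiplicity of λ is n − rank(A − λI), which equals the number of Jordan blocks for λ):
  λ = 5: algebraic multiplicity = 4, geometric multiplicity = 3

Determining the block sizes for each eigenvalue:
  λ = 5: 3 blocks summing to 4 forces exactly one block of size 2 and the rest size 1 → block sizes [2, 1, 1]

Assembling the blocks gives a Jordan form
J =
  [5, 1, 0, 0]
  [0, 5, 0, 0]
  [0, 0, 5, 0]
  [0, 0, 0, 5]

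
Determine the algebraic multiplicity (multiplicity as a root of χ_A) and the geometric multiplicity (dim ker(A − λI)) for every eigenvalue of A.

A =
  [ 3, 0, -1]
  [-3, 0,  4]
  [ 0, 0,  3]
λ = 0: alg = 1, geom = 1; λ = 3: alg = 2, geom = 1

Step 1 — factor the characteristic polynomial to read off the algebraic multiplicities:
  χ_A(x) = x*(x - 3)^2

Step 2 — compute geometric multiplicities via the rank-nullity identity g(λ) = n − rank(A − λI):
  rank(A − (0)·I) = 2, so dim ker(A − (0)·I) = n − 2 = 1
  rank(A − (3)·I) = 2, so dim ker(A − (3)·I) = n − 2 = 1

Summary:
  λ = 0: algebraic multiplicity = 1, geometric multiplicity = 1
  λ = 3: algebraic multiplicity = 2, geometric multiplicity = 1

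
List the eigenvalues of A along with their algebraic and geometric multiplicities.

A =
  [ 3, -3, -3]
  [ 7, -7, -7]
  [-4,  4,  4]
λ = 0: alg = 3, geom = 2

Step 1 — factor the characteristic polynomial to read off the algebraic multiplicities:
  χ_A(x) = x^3

Step 2 — compute geometric multiplicities via the rank-nullity identity g(λ) = n − rank(A − λI):
  rank(A − (0)·I) = 1, so dim ker(A − (0)·I) = n − 1 = 2

Summary:
  λ = 0: algebraic multiplicity = 3, geometric multiplicity = 2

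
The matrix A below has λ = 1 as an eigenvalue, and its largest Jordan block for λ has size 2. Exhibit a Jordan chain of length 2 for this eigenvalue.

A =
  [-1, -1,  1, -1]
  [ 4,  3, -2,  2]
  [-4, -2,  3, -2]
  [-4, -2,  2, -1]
A Jordan chain for λ = 1 of length 2:
v_1 = (-2, 4, -4, -4)ᵀ
v_2 = (1, 0, 0, 0)ᵀ

Let N = A − (1)·I. We want v_2 with N^2 v_2 = 0 but N^1 v_2 ≠ 0; then v_{j-1} := N · v_j for j = 2, …, 2.

Pick v_2 = (1, 0, 0, 0)ᵀ.
Then v_1 = N · v_2 = (-2, 4, -4, -4)ᵀ.

Sanity check: (A − (1)·I) v_1 = (0, 0, 0, 0)ᵀ = 0. ✓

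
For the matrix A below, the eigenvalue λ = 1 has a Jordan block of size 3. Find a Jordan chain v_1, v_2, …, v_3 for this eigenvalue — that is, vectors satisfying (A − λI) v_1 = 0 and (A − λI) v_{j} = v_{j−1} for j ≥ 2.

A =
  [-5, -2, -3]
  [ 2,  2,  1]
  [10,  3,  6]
A Jordan chain for λ = 1 of length 3:
v_1 = (2, 0, -4)ᵀ
v_2 = (-6, 2, 10)ᵀ
v_3 = (1, 0, 0)ᵀ

Let N = A − (1)·I. We want v_3 with N^3 v_3 = 0 but N^2 v_3 ≠ 0; then v_{j-1} := N · v_j for j = 3, …, 2.

Pick v_3 = (1, 0, 0)ᵀ.
Then v_2 = N · v_3 = (-6, 2, 10)ᵀ.
Then v_1 = N · v_2 = (2, 0, -4)ᵀ.

Sanity check: (A − (1)·I) v_1 = (0, 0, 0)ᵀ = 0. ✓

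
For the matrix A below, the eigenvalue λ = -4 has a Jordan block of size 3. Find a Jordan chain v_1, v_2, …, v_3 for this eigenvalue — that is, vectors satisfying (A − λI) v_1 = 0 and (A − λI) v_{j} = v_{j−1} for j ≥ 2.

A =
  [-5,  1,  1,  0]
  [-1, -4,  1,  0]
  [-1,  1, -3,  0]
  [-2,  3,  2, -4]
A Jordan chain for λ = -4 of length 3:
v_1 = (-1, 0, -1, -3)ᵀ
v_2 = (-1, -1, -1, -2)ᵀ
v_3 = (1, 0, 0, 0)ᵀ

Let N = A − (-4)·I. We want v_3 with N^3 v_3 = 0 but N^2 v_3 ≠ 0; then v_{j-1} := N · v_j for j = 3, …, 2.

Pick v_3 = (1, 0, 0, 0)ᵀ.
Then v_2 = N · v_3 = (-1, -1, -1, -2)ᵀ.
Then v_1 = N · v_2 = (-1, 0, -1, -3)ᵀ.

Sanity check: (A − (-4)·I) v_1 = (0, 0, 0, 0)ᵀ = 0. ✓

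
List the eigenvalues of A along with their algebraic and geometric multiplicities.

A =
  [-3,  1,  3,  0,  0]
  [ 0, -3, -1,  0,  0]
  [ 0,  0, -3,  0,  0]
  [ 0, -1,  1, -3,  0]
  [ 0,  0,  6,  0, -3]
λ = -3: alg = 5, geom = 3

Step 1 — factor the characteristic polynomial to read off the algebraic multiplicities:
  χ_A(x) = (x + 3)^5

Step 2 — compute geometric multiplicities via the rank-nullity identity g(λ) = n − rank(A − λI):
  rank(A − (-3)·I) = 2, so dim ker(A − (-3)·I) = n − 2 = 3

Summary:
  λ = -3: algebraic multiplicity = 5, geometric multiplicity = 3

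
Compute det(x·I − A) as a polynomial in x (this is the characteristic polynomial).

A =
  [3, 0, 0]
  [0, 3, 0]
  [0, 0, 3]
x^3 - 9*x^2 + 27*x - 27

Expanding det(x·I − A) (e.g. by cofactor expansion or by noting that A is similar to its Jordan form J, which has the same characteristic polynomial as A) gives
  χ_A(x) = x^3 - 9*x^2 + 27*x - 27
which factors as (x - 3)^3. The eigenvalues (with algebraic multiplicities) are λ = 3 with multiplicity 3.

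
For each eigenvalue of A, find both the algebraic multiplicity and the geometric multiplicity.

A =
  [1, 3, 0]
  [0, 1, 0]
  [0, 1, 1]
λ = 1: alg = 3, geom = 2

Step 1 — factor the characteristic polynomial to read off the algebraic multiplicities:
  χ_A(x) = (x - 1)^3

Step 2 — compute geometric multiplicities via the rank-nullity identity g(λ) = n − rank(A − λI):
  rank(A − (1)·I) = 1, so dim ker(A − (1)·I) = n − 1 = 2

Summary:
  λ = 1: algebraic multiplicity = 3, geometric multiplicity = 2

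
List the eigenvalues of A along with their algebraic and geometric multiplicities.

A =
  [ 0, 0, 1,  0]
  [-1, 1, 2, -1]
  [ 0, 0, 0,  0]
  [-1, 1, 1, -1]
λ = 0: alg = 4, geom = 2

Step 1 — factor the characteristic polynomial to read off the algebraic multiplicities:
  χ_A(x) = x^4

Step 2 — compute geometric multiplicities via the rank-nullity identity g(λ) = n − rank(A − λI):
  rank(A − (0)·I) = 2, so dim ker(A − (0)·I) = n − 2 = 2

Summary:
  λ = 0: algebraic multiplicity = 4, geometric multiplicity = 2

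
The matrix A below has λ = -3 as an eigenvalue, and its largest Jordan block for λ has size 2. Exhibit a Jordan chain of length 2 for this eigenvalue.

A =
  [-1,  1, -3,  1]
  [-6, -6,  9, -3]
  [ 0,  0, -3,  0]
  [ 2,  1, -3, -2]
A Jordan chain for λ = -3 of length 2:
v_1 = (2, -6, 0, 2)ᵀ
v_2 = (1, 0, 0, 0)ᵀ

Let N = A − (-3)·I. We want v_2 with N^2 v_2 = 0 but N^1 v_2 ≠ 0; then v_{j-1} := N · v_j for j = 2, …, 2.

Pick v_2 = (1, 0, 0, 0)ᵀ.
Then v_1 = N · v_2 = (2, -6, 0, 2)ᵀ.

Sanity check: (A − (-3)·I) v_1 = (0, 0, 0, 0)ᵀ = 0. ✓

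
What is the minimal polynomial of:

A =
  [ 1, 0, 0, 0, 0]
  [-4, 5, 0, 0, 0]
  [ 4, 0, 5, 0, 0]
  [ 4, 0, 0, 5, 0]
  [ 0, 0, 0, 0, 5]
x^2 - 6*x + 5

The characteristic polynomial is χ_A(x) = (x - 5)^4*(x - 1), so the eigenvalues are known. The minimal polynomial is
  m_A(x) = Π_λ (x − λ)^{k_λ}
where k_λ is the size of the *largest* Jordan block for λ (equivalently, the smallest k with (A − λI)^k v = 0 for every generalised eigenvector v of λ).

  λ = 1: largest Jordan block has size 1, contributing (x − 1)
  λ = 5: largest Jordan block has size 1, contributing (x − 5)

So m_A(x) = (x - 5)*(x - 1) = x^2 - 6*x + 5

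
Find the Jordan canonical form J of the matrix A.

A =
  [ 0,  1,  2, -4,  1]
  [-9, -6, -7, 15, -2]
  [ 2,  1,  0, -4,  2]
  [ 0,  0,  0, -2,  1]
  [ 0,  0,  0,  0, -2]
J_3(-2) ⊕ J_2(-2)

The characteristic polynomial is
  det(x·I − A) = x^5 + 10*x^4 + 40*x^3 + 80*x^2 + 80*x + 32 = (x + 2)^5

Eigenvalues and multiplicities (the geometric multiplicity of λ is n − rank(A − λI), which equals the number of Jordan blocks for λ):
  λ = -2: algebraic multiplicity = 5, geometric multiplicity = 2

Determining the block sizes for each eigenvalue:
  λ = -2: with am = 5 and gm = 2, the partition is not yet determined (e.g. several partitions of 5 into 2 parts exist). Let N = A − (-2)·I. Computing rank(N^1) = 3, rank(N^2) = 1, rank(N^3) = 0; the number of blocks of size ≥ j is rank(N^{j−1}) − rank(N^j), giving [2, 2, 1]. So we have 1 block(s) of size 3, 1 block(s) of size 2 → block sizes [3, 2]

Assembling the blocks gives a Jordan form
J =
  [-2,  1,  0,  0,  0]
  [ 0, -2,  1,  0,  0]
  [ 0,  0, -2,  0,  0]
  [ 0,  0,  0, -2,  1]
  [ 0,  0,  0,  0, -2]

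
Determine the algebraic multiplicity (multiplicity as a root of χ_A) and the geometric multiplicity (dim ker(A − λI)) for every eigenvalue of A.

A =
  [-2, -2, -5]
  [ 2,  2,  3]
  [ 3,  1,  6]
λ = 2: alg = 3, geom = 1

Step 1 — factor the characteristic polynomial to read off the algebraic multiplicities:
  χ_A(x) = (x - 2)^3

Step 2 — compute geometric multiplicities via the rank-nullity identity g(λ) = n − rank(A − λI):
  rank(A − (2)·I) = 2, so dim ker(A − (2)·I) = n − 2 = 1

Summary:
  λ = 2: algebraic multiplicity = 3, geometric multiplicity = 1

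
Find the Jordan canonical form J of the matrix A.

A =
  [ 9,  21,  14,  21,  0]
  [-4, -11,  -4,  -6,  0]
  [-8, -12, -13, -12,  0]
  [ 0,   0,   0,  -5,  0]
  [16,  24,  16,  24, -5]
J_2(-5) ⊕ J_1(-5) ⊕ J_1(-5) ⊕ J_1(-5)

The characteristic polynomial is
  det(x·I − A) = x^5 + 25*x^4 + 250*x^3 + 1250*x^2 + 3125*x + 3125 = (x + 5)^5

Eigenvalues and multiplicities (the geometric multiplicity of λ is n − rank(A − λI), which equals the number of Jordan blocks for λ):
  λ = -5: algebraic multiplicity = 5, geometric multiplicity = 4

Determining the block sizes for each eigenvalue:
  λ = -5: 4 blocks summing to 5 forces exactly one block of size 2 and the rest size 1 → block sizes [2, 1, 1, 1]

Assembling the blocks gives a Jordan form
J =
  [-5,  1,  0,  0,  0]
  [ 0, -5,  0,  0,  0]
  [ 0,  0, -5,  0,  0]
  [ 0,  0,  0, -5,  0]
  [ 0,  0,  0,  0, -5]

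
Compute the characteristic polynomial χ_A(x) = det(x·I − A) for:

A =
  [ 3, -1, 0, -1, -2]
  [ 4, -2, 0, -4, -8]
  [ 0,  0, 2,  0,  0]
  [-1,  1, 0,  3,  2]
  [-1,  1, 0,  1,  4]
x^5 - 10*x^4 + 40*x^3 - 80*x^2 + 80*x - 32

Expanding det(x·I − A) (e.g. by cofactor expansion or by noting that A is similar to its Jordan form J, which has the same characteristic polynomial as A) gives
  χ_A(x) = x^5 - 10*x^4 + 40*x^3 - 80*x^2 + 80*x - 32
which factors as (x - 2)^5. The eigenvalues (with algebraic multiplicities) are λ = 2 with multiplicity 5.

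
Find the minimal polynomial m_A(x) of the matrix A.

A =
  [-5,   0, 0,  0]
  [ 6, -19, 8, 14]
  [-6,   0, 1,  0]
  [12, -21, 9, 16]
x^3 + 2*x^2 - 13*x + 10

The characteristic polynomial is χ_A(x) = (x - 2)*(x - 1)*(x + 5)^2, so the eigenvalues are known. The minimal polynomial is
  m_A(x) = Π_λ (x − λ)^{k_λ}
where k_λ is the size of the *largest* Jordan block for λ (equivalently, the smallest k with (A − λI)^k v = 0 for every generalised eigenvector v of λ).

  λ = -5: largest Jordan block has size 1, contributing (x + 5)
  λ = 1: largest Jordan block has size 1, contributing (x − 1)
  λ = 2: largest Jordan block has size 1, contributing (x − 2)

So m_A(x) = (x - 2)*(x - 1)*(x + 5) = x^3 + 2*x^2 - 13*x + 10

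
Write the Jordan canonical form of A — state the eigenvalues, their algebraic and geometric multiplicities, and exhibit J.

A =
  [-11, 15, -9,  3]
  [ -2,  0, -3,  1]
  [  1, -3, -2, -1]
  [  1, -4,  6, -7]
J_3(-5) ⊕ J_1(-5)

The characteristic polynomial is
  det(x·I − A) = x^4 + 20*x^3 + 150*x^2 + 500*x + 625 = (x + 5)^4

Eigenvalues and multiplicities (the geometric multiplicity of λ is n − rank(A − λI), which equals the number of Jordan blocks for λ):
  λ = -5: algebraic multiplicity = 4, geometric multiplicity = 2

Determining the block sizes for each eigenvalue:
  λ = -5: with am = 4 and gm = 2, the partition is not yet determined (e.g. several partitions of 4 into 2 parts exist). Let N = A − (-5)·I. Computing rank(N^1) = 2, rank(N^2) = 1, rank(N^3) = 0; the number of blocks of size ≥ j is rank(N^{j−1}) − rank(N^j), giving [2, 1, 1]. So we have 1 block(s) of size 3, 1 block(s) of size 1 → block sizes [3, 1]

Assembling the blocks gives a Jordan form
J =
  [-5,  1,  0,  0]
  [ 0, -5,  1,  0]
  [ 0,  0, -5,  0]
  [ 0,  0,  0, -5]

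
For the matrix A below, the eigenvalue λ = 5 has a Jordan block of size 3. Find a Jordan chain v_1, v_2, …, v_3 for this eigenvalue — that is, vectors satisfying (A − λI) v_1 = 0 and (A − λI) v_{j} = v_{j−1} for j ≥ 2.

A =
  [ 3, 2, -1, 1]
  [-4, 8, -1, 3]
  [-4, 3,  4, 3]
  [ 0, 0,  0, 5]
A Jordan chain for λ = 5 of length 3:
v_1 = (-1, -2, -2, 0)ᵀ
v_2 = (2, 3, 3, 0)ᵀ
v_3 = (0, 1, 0, 0)ᵀ

Let N = A − (5)·I. We want v_3 with N^3 v_3 = 0 but N^2 v_3 ≠ 0; then v_{j-1} := N · v_j for j = 3, …, 2.

Pick v_3 = (0, 1, 0, 0)ᵀ.
Then v_2 = N · v_3 = (2, 3, 3, 0)ᵀ.
Then v_1 = N · v_2 = (-1, -2, -2, 0)ᵀ.

Sanity check: (A − (5)·I) v_1 = (0, 0, 0, 0)ᵀ = 0. ✓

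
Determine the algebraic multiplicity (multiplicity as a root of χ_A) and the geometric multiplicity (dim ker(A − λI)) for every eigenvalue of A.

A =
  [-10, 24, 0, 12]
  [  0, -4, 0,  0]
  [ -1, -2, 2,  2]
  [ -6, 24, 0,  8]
λ = -4: alg = 2, geom = 2; λ = 2: alg = 2, geom = 1

Step 1 — factor the characteristic polynomial to read off the algebraic multiplicities:
  χ_A(x) = (x - 2)^2*(x + 4)^2

Step 2 — compute geometric multiplicities via the rank-nullity identity g(λ) = n − rank(A − λI):
  rank(A − (-4)·I) = 2, so dim ker(A − (-4)·I) = n − 2 = 2
  rank(A − (2)·I) = 3, so dim ker(A − (2)·I) = n − 3 = 1

Summary:
  λ = -4: algebraic multiplicity = 2, geometric multiplicity = 2
  λ = 2: algebraic multiplicity = 2, geometric multiplicity = 1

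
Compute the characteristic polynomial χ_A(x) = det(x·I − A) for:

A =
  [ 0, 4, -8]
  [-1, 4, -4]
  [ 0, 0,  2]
x^3 - 6*x^2 + 12*x - 8

Expanding det(x·I − A) (e.g. by cofactor expansion or by noting that A is similar to its Jordan form J, which has the same characteristic polynomial as A) gives
  χ_A(x) = x^3 - 6*x^2 + 12*x - 8
which factors as (x - 2)^3. The eigenvalues (with algebraic multiplicities) are λ = 2 with multiplicity 3.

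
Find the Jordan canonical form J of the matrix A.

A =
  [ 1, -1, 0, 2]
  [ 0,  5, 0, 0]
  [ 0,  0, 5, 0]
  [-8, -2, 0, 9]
J_2(5) ⊕ J_1(5) ⊕ J_1(5)

The characteristic polynomial is
  det(x·I − A) = x^4 - 20*x^3 + 150*x^2 - 500*x + 625 = (x - 5)^4

Eigenvalues and multiplicities (the geometric multiplicity of λ is n − rank(A − λI), which equals the number of Jordan blocks for λ):
  λ = 5: algebraic multiplicity = 4, geometric multiplicity = 3

Determining the block sizes for each eigenvalue:
  λ = 5: 3 blocks summing to 4 forces exactly one block of size 2 and the rest size 1 → block sizes [2, 1, 1]

Assembling the blocks gives a Jordan form
J =
  [5, 1, 0, 0]
  [0, 5, 0, 0]
  [0, 0, 5, 0]
  [0, 0, 0, 5]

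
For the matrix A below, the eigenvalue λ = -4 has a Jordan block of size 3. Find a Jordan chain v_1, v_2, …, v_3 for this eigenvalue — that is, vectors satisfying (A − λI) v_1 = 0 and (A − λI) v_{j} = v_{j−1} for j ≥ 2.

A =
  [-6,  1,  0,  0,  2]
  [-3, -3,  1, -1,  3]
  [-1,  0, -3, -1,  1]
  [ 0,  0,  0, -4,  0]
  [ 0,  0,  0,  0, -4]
A Jordan chain for λ = -4 of length 3:
v_1 = (1, 2, 1, 0, 0)ᵀ
v_2 = (-2, -3, -1, 0, 0)ᵀ
v_3 = (1, 0, 0, 0, 0)ᵀ

Let N = A − (-4)·I. We want v_3 with N^3 v_3 = 0 but N^2 v_3 ≠ 0; then v_{j-1} := N · v_j for j = 3, …, 2.

Pick v_3 = (1, 0, 0, 0, 0)ᵀ.
Then v_2 = N · v_3 = (-2, -3, -1, 0, 0)ᵀ.
Then v_1 = N · v_2 = (1, 2, 1, 0, 0)ᵀ.

Sanity check: (A − (-4)·I) v_1 = (0, 0, 0, 0, 0)ᵀ = 0. ✓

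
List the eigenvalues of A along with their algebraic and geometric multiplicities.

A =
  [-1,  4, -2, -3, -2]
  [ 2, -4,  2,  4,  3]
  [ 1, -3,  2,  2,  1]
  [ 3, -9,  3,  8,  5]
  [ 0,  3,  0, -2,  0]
λ = 1: alg = 5, geom = 2

Step 1 — factor the characteristic polynomial to read off the algebraic multiplicities:
  χ_A(x) = (x - 1)^5

Step 2 — compute geometric multiplicities via the rank-nullity identity g(λ) = n − rank(A − λI):
  rank(A − (1)·I) = 3, so dim ker(A − (1)·I) = n − 3 = 2

Summary:
  λ = 1: algebraic multiplicity = 5, geometric multiplicity = 2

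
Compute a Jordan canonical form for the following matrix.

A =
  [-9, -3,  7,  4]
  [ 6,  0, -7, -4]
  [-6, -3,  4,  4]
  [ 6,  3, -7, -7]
J_2(-3) ⊕ J_1(-3) ⊕ J_1(-3)

The characteristic polynomial is
  det(x·I − A) = x^4 + 12*x^3 + 54*x^2 + 108*x + 81 = (x + 3)^4

Eigenvalues and multiplicities (the geometric multiplicity of λ is n − rank(A − λI), which equals the number of Jordan blocks for λ):
  λ = -3: algebraic multiplicity = 4, geometric multiplicity = 3

Determining the block sizes for each eigenvalue:
  λ = -3: 3 blocks summing to 4 forces exactly one block of size 2 and the rest size 1 → block sizes [2, 1, 1]

Assembling the blocks gives a Jordan form
J =
  [-3,  1,  0,  0]
  [ 0, -3,  0,  0]
  [ 0,  0, -3,  0]
  [ 0,  0,  0, -3]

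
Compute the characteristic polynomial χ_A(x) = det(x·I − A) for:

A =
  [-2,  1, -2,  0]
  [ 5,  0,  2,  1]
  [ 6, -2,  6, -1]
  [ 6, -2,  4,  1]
x^4 - 5*x^3 + 9*x^2 - 7*x + 2

Expanding det(x·I − A) (e.g. by cofactor expansion or by noting that A is similar to its Jordan form J, which has the same characteristic polynomial as A) gives
  χ_A(x) = x^4 - 5*x^3 + 9*x^2 - 7*x + 2
which factors as (x - 2)*(x - 1)^3. The eigenvalues (with algebraic multiplicities) are λ = 1 with multiplicity 3, λ = 2 with multiplicity 1.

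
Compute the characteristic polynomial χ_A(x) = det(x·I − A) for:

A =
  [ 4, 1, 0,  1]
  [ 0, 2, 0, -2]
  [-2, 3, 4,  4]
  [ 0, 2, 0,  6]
x^4 - 16*x^3 + 96*x^2 - 256*x + 256

Expanding det(x·I − A) (e.g. by cofactor expansion or by noting that A is similar to its Jordan form J, which has the same characteristic polynomial as A) gives
  χ_A(x) = x^4 - 16*x^3 + 96*x^2 - 256*x + 256
which factors as (x - 4)^4. The eigenvalues (with algebraic multiplicities) are λ = 4 with multiplicity 4.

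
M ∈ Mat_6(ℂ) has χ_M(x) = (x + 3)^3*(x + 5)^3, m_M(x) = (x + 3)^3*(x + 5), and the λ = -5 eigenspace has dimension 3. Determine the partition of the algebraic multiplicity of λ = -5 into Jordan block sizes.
Block sizes for λ = -5: [1, 1, 1]

Step 1 — from the characteristic polynomial, algebraic multiplicity of λ = -5 is 3. From dim ker(M − (-5)·I) = 3, there are exactly 3 Jordan blocks for λ = -5.
Step 2 — from the minimal polynomial, the factor (x + 5) tells us the largest block for λ = -5 has size 1.
Step 3 — with total size 3, 3 blocks, and largest block 1, the block sizes (in nonincreasing order) are [1, 1, 1].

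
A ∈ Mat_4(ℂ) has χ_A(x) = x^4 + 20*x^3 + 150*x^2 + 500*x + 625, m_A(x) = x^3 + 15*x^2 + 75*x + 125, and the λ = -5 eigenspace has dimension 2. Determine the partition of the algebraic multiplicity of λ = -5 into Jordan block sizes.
Block sizes for λ = -5: [3, 1]

Step 1 — from the characteristic polynomial, algebraic multiplicity of λ = -5 is 4. From dim ker(A − (-5)·I) = 2, there are exactly 2 Jordan blocks for λ = -5.
Step 2 — from the minimal polynomial, the factor (x + 5)^3 tells us the largest block for λ = -5 has size 3.
Step 3 — with total size 4, 2 blocks, and largest block 3, the block sizes (in nonincreasing order) are [3, 1].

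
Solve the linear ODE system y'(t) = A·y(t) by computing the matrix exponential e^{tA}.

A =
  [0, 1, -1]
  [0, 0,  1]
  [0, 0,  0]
e^{tA} =
  [1, t, t^2/2 - t]
  [0, 1, t]
  [0, 0, 1]

Strategy: write A = P · J · P⁻¹ where J is a Jordan canonical form, so e^{tA} = P · e^{tJ} · P⁻¹, and e^{tJ} can be computed block-by-block.

A has Jordan form
J =
  [0, 1, 0]
  [0, 0, 1]
  [0, 0, 0]
(up to reordering of blocks).

Per-block formulas:
  For a 3×3 Jordan block J_3(0): exp(t · J_3(0)) = e^(0t)·(I + t·N + (t^2/2)·N^2), where N is the 3×3 nilpotent shift.

After assembling e^{tJ} and conjugating by P, we get:

e^{tA} =
  [1, t, t^2/2 - t]
  [0, 1, t]
  [0, 0, 1]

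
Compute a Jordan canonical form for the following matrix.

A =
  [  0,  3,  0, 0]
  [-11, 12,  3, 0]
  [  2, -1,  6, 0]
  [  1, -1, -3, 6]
J_3(6) ⊕ J_1(6)

The characteristic polynomial is
  det(x·I − A) = x^4 - 24*x^3 + 216*x^2 - 864*x + 1296 = (x - 6)^4

Eigenvalues and multiplicities (the geometric multiplicity of λ is n − rank(A − λI), which equals the number of Jordan blocks for λ):
  λ = 6: algebraic multiplicity = 4, geometric multiplicity = 2

Determining the block sizes for each eigenvalue:
  λ = 6: with am = 4 and gm = 2, the partition is not yet determined (e.g. several partitions of 4 into 2 parts exist). Let N = A − (6)·I. Computing rank(N^1) = 2, rank(N^2) = 1, rank(N^3) = 0; the number of blocks of size ≥ j is rank(N^{j−1}) − rank(N^j), giving [2, 1, 1]. So we have 1 block(s) of size 3, 1 block(s) of size 1 → block sizes [3, 1]

Assembling the blocks gives a Jordan form
J =
  [6, 1, 0, 0]
  [0, 6, 1, 0]
  [0, 0, 6, 0]
  [0, 0, 0, 6]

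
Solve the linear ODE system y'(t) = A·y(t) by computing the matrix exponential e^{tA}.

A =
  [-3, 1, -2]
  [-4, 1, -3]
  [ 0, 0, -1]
e^{tA} =
  [-2*t*exp(-t) + exp(-t), t*exp(-t), t^2*exp(-t)/2 - 2*t*exp(-t)]
  [-4*t*exp(-t), 2*t*exp(-t) + exp(-t), t^2*exp(-t) - 3*t*exp(-t)]
  [0, 0, exp(-t)]

Strategy: write A = P · J · P⁻¹ where J is a Jordan canonical form, so e^{tA} = P · e^{tJ} · P⁻¹, and e^{tJ} can be computed block-by-block.

A has Jordan form
J =
  [-1,  1,  0]
  [ 0, -1,  1]
  [ 0,  0, -1]
(up to reordering of blocks).

Per-block formulas:
  For a 3×3 Jordan block J_3(-1): exp(t · J_3(-1)) = e^(-1t)·(I + t·N + (t^2/2)·N^2), where N is the 3×3 nilpotent shift.

After assembling e^{tJ} and conjugating by P, we get:

e^{tA} =
  [-2*t*exp(-t) + exp(-t), t*exp(-t), t^2*exp(-t)/2 - 2*t*exp(-t)]
  [-4*t*exp(-t), 2*t*exp(-t) + exp(-t), t^2*exp(-t) - 3*t*exp(-t)]
  [0, 0, exp(-t)]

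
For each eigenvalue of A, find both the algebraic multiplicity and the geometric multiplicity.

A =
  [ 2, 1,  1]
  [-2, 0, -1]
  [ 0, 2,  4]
λ = 2: alg = 3, geom = 1

Step 1 — factor the characteristic polynomial to read off the algebraic multiplicities:
  χ_A(x) = (x - 2)^3

Step 2 — compute geometric multiplicities via the rank-nullity identity g(λ) = n − rank(A − λI):
  rank(A − (2)·I) = 2, so dim ker(A − (2)·I) = n − 2 = 1

Summary:
  λ = 2: algebraic multiplicity = 3, geometric multiplicity = 1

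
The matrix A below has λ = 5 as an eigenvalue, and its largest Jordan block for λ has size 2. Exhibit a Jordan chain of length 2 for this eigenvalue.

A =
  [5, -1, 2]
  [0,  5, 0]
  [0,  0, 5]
A Jordan chain for λ = 5 of length 2:
v_1 = (-1, 0, 0)ᵀ
v_2 = (0, 1, 0)ᵀ

Let N = A − (5)·I. We want v_2 with N^2 v_2 = 0 but N^1 v_2 ≠ 0; then v_{j-1} := N · v_j for j = 2, …, 2.

Pick v_2 = (0, 1, 0)ᵀ.
Then v_1 = N · v_2 = (-1, 0, 0)ᵀ.

Sanity check: (A − (5)·I) v_1 = (0, 0, 0)ᵀ = 0. ✓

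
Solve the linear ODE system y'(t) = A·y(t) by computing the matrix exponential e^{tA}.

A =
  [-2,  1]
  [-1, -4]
e^{tA} =
  [t*exp(-3*t) + exp(-3*t), t*exp(-3*t)]
  [-t*exp(-3*t), -t*exp(-3*t) + exp(-3*t)]

Strategy: write A = P · J · P⁻¹ where J is a Jordan canonical form, so e^{tA} = P · e^{tJ} · P⁻¹, and e^{tJ} can be computed block-by-block.

A has Jordan form
J =
  [-3,  1]
  [ 0, -3]
(up to reordering of blocks).

Per-block formulas:
  For a 2×2 Jordan block J_2(-3): exp(t · J_2(-3)) = e^(-3t)·(I + t·N), where N is the 2×2 nilpotent shift.

After assembling e^{tJ} and conjugating by P, we get:

e^{tA} =
  [t*exp(-3*t) + exp(-3*t), t*exp(-3*t)]
  [-t*exp(-3*t), -t*exp(-3*t) + exp(-3*t)]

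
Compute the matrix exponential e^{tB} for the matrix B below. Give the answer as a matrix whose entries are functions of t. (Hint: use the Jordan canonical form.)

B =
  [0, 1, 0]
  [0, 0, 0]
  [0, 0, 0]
e^{tB} =
  [1, t, 0]
  [0, 1, 0]
  [0, 0, 1]

Strategy: write B = P · J · P⁻¹ where J is a Jordan canonical form, so e^{tB} = P · e^{tJ} · P⁻¹, and e^{tJ} can be computed block-by-block.

B has Jordan form
J =
  [0, 1, 0]
  [0, 0, 0]
  [0, 0, 0]
(up to reordering of blocks).

Per-block formulas:
  For a 1×1 block at λ = 0: exp(t · [0]) = [e^(0t)].
  For a 2×2 Jordan block J_2(0): exp(t · J_2(0)) = e^(0t)·(I + t·N), where N is the 2×2 nilpotent shift.

After assembling e^{tJ} and conjugating by P, we get:

e^{tB} =
  [1, t, 0]
  [0, 1, 0]
  [0, 0, 1]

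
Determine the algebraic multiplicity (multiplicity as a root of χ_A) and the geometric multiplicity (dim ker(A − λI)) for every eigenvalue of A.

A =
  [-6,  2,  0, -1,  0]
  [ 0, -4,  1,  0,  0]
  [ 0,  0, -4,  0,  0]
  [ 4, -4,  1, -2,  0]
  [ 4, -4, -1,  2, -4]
λ = -4: alg = 5, geom = 3

Step 1 — factor the characteristic polynomial to read off the algebraic multiplicities:
  χ_A(x) = (x + 4)^5

Step 2 — compute geometric multiplicities via the rank-nullity identity g(λ) = n − rank(A − λI):
  rank(A − (-4)·I) = 2, so dim ker(A − (-4)·I) = n − 2 = 3

Summary:
  λ = -4: algebraic multiplicity = 5, geometric multiplicity = 3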